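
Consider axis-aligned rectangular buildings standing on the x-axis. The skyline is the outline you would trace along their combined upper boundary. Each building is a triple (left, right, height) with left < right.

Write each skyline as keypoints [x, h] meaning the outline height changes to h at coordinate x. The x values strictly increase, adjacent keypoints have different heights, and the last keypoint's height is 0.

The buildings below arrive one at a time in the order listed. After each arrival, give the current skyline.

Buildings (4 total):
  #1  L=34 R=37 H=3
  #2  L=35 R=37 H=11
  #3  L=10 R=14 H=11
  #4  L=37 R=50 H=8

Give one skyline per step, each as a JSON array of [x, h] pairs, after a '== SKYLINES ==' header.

== SKYLINES ==
[[34,3],[37,0]]
[[34,3],[35,11],[37,0]]
[[10,11],[14,0],[34,3],[35,11],[37,0]]
[[10,11],[14,0],[34,3],[35,11],[37,8],[50,0]]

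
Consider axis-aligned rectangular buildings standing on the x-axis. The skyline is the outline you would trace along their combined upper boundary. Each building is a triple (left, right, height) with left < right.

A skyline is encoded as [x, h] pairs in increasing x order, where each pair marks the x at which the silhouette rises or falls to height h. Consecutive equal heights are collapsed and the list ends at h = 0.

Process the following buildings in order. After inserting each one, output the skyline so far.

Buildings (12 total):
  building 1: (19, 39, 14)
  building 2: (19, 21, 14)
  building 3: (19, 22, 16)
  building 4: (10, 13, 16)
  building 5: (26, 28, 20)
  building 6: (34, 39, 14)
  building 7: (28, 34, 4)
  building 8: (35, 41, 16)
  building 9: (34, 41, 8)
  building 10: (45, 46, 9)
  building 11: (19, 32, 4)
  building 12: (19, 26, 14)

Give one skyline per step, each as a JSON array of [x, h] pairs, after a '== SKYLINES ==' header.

== SKYLINES ==
[[19,14],[39,0]]
[[19,14],[39,0]]
[[19,16],[22,14],[39,0]]
[[10,16],[13,0],[19,16],[22,14],[39,0]]
[[10,16],[13,0],[19,16],[22,14],[26,20],[28,14],[39,0]]
[[10,16],[13,0],[19,16],[22,14],[26,20],[28,14],[39,0]]
[[10,16],[13,0],[19,16],[22,14],[26,20],[28,14],[39,0]]
[[10,16],[13,0],[19,16],[22,14],[26,20],[28,14],[35,16],[41,0]]
[[10,16],[13,0],[19,16],[22,14],[26,20],[28,14],[35,16],[41,0]]
[[10,16],[13,0],[19,16],[22,14],[26,20],[28,14],[35,16],[41,0],[45,9],[46,0]]
[[10,16],[13,0],[19,16],[22,14],[26,20],[28,14],[35,16],[41,0],[45,9],[46,0]]
[[10,16],[13,0],[19,16],[22,14],[26,20],[28,14],[35,16],[41,0],[45,9],[46,0]]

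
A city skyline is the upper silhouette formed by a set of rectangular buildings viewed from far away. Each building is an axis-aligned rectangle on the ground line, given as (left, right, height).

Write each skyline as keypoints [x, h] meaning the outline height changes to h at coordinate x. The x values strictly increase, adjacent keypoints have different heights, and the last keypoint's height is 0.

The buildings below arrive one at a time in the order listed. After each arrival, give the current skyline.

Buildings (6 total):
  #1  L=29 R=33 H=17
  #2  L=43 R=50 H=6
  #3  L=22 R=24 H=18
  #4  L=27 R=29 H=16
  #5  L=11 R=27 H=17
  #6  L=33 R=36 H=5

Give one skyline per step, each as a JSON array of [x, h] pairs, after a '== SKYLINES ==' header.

== SKYLINES ==
[[29,17],[33,0]]
[[29,17],[33,0],[43,6],[50,0]]
[[22,18],[24,0],[29,17],[33,0],[43,6],[50,0]]
[[22,18],[24,0],[27,16],[29,17],[33,0],[43,6],[50,0]]
[[11,17],[22,18],[24,17],[27,16],[29,17],[33,0],[43,6],[50,0]]
[[11,17],[22,18],[24,17],[27,16],[29,17],[33,5],[36,0],[43,6],[50,0]]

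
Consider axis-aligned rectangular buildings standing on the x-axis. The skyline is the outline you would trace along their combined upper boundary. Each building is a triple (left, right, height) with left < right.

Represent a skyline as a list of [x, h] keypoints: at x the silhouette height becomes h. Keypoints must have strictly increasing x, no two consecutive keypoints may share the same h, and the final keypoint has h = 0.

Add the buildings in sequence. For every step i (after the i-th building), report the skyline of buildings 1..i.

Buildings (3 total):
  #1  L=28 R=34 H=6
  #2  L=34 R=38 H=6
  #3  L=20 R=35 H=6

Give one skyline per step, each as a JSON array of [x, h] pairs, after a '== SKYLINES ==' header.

== SKYLINES ==
[[28,6],[34,0]]
[[28,6],[38,0]]
[[20,6],[38,0]]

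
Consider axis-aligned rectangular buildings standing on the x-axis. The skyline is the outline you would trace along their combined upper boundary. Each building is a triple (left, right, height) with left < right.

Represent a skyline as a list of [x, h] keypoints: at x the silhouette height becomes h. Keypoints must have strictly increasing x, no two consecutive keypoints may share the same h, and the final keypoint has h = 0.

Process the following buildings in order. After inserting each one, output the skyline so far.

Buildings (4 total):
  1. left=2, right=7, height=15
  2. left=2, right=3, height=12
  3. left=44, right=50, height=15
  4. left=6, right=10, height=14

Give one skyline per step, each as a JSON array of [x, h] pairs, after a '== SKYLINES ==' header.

== SKYLINES ==
[[2,15],[7,0]]
[[2,15],[7,0]]
[[2,15],[7,0],[44,15],[50,0]]
[[2,15],[7,14],[10,0],[44,15],[50,0]]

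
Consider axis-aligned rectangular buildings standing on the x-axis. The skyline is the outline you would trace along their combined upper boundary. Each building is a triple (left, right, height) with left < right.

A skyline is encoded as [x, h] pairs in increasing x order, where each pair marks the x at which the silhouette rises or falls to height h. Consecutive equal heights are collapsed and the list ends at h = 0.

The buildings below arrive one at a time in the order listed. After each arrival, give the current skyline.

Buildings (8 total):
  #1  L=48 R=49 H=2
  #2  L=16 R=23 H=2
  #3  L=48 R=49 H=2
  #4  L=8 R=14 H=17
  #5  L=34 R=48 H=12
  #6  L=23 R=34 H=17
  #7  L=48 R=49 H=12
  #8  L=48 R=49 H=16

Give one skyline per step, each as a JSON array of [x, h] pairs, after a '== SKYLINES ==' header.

== SKYLINES ==
[[48,2],[49,0]]
[[16,2],[23,0],[48,2],[49,0]]
[[16,2],[23,0],[48,2],[49,0]]
[[8,17],[14,0],[16,2],[23,0],[48,2],[49,0]]
[[8,17],[14,0],[16,2],[23,0],[34,12],[48,2],[49,0]]
[[8,17],[14,0],[16,2],[23,17],[34,12],[48,2],[49,0]]
[[8,17],[14,0],[16,2],[23,17],[34,12],[49,0]]
[[8,17],[14,0],[16,2],[23,17],[34,12],[48,16],[49,0]]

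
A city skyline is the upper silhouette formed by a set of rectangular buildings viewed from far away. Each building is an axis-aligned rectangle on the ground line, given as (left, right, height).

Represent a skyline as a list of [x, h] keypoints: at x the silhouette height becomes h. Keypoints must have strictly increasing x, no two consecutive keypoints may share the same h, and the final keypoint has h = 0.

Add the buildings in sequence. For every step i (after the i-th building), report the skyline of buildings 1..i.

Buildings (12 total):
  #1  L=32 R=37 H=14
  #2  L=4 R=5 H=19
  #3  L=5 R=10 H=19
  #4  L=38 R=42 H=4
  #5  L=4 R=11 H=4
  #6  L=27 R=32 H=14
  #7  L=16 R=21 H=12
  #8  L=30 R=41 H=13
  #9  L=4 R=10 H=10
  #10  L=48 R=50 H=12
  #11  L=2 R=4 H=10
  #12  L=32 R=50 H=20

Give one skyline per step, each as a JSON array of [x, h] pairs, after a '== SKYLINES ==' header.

== SKYLINES ==
[[32,14],[37,0]]
[[4,19],[5,0],[32,14],[37,0]]
[[4,19],[10,0],[32,14],[37,0]]
[[4,19],[10,0],[32,14],[37,0],[38,4],[42,0]]
[[4,19],[10,4],[11,0],[32,14],[37,0],[38,4],[42,0]]
[[4,19],[10,4],[11,0],[27,14],[37,0],[38,4],[42,0]]
[[4,19],[10,4],[11,0],[16,12],[21,0],[27,14],[37,0],[38,4],[42,0]]
[[4,19],[10,4],[11,0],[16,12],[21,0],[27,14],[37,13],[41,4],[42,0]]
[[4,19],[10,4],[11,0],[16,12],[21,0],[27,14],[37,13],[41,4],[42,0]]
[[4,19],[10,4],[11,0],[16,12],[21,0],[27,14],[37,13],[41,4],[42,0],[48,12],[50,0]]
[[2,10],[4,19],[10,4],[11,0],[16,12],[21,0],[27,14],[37,13],[41,4],[42,0],[48,12],[50,0]]
[[2,10],[4,19],[10,4],[11,0],[16,12],[21,0],[27,14],[32,20],[50,0]]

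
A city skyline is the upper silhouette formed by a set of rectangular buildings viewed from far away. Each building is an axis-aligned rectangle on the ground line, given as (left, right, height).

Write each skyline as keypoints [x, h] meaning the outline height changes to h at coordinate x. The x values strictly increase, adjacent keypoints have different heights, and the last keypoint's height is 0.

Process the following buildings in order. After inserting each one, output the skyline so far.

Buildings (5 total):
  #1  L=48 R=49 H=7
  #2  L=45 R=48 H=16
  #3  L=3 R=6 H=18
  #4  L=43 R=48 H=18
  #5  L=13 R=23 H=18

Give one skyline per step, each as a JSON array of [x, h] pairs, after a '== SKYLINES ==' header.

== SKYLINES ==
[[48,7],[49,0]]
[[45,16],[48,7],[49,0]]
[[3,18],[6,0],[45,16],[48,7],[49,0]]
[[3,18],[6,0],[43,18],[48,7],[49,0]]
[[3,18],[6,0],[13,18],[23,0],[43,18],[48,7],[49,0]]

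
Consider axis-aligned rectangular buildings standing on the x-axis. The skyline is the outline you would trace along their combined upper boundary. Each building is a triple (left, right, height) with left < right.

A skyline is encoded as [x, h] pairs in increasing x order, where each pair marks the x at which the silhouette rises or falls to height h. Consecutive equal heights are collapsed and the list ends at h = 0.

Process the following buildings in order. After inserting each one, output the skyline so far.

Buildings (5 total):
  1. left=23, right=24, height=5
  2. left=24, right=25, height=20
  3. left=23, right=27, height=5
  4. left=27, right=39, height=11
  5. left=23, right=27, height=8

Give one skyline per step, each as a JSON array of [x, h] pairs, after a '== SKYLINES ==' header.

== SKYLINES ==
[[23,5],[24,0]]
[[23,5],[24,20],[25,0]]
[[23,5],[24,20],[25,5],[27,0]]
[[23,5],[24,20],[25,5],[27,11],[39,0]]
[[23,8],[24,20],[25,8],[27,11],[39,0]]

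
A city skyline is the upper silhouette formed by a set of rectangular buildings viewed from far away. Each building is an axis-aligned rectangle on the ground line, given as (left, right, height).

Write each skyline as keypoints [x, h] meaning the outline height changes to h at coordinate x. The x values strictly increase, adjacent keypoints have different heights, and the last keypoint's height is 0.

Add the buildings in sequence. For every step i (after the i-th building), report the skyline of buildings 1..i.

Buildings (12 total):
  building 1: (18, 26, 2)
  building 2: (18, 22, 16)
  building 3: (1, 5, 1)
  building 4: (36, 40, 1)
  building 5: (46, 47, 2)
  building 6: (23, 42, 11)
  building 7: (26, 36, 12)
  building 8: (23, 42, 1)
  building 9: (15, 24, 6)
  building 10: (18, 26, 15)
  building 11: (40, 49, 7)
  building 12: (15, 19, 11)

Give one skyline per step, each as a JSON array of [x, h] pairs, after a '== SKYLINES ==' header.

== SKYLINES ==
[[18,2],[26,0]]
[[18,16],[22,2],[26,0]]
[[1,1],[5,0],[18,16],[22,2],[26,0]]
[[1,1],[5,0],[18,16],[22,2],[26,0],[36,1],[40,0]]
[[1,1],[5,0],[18,16],[22,2],[26,0],[36,1],[40,0],[46,2],[47,0]]
[[1,1],[5,0],[18,16],[22,2],[23,11],[42,0],[46,2],[47,0]]
[[1,1],[5,0],[18,16],[22,2],[23,11],[26,12],[36,11],[42,0],[46,2],[47,0]]
[[1,1],[5,0],[18,16],[22,2],[23,11],[26,12],[36,11],[42,0],[46,2],[47,0]]
[[1,1],[5,0],[15,6],[18,16],[22,6],[23,11],[26,12],[36,11],[42,0],[46,2],[47,0]]
[[1,1],[5,0],[15,6],[18,16],[22,15],[26,12],[36,11],[42,0],[46,2],[47,0]]
[[1,1],[5,0],[15,6],[18,16],[22,15],[26,12],[36,11],[42,7],[49,0]]
[[1,1],[5,0],[15,11],[18,16],[22,15],[26,12],[36,11],[42,7],[49,0]]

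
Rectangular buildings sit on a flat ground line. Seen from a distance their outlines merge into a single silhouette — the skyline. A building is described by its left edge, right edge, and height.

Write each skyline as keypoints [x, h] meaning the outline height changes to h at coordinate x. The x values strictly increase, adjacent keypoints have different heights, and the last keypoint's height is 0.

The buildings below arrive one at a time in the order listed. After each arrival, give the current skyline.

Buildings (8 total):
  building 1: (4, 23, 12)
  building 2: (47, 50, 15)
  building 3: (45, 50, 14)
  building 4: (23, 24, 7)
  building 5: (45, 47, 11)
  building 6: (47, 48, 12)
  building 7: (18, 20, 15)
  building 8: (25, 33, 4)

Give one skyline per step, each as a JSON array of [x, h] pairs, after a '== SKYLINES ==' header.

== SKYLINES ==
[[4,12],[23,0]]
[[4,12],[23,0],[47,15],[50,0]]
[[4,12],[23,0],[45,14],[47,15],[50,0]]
[[4,12],[23,7],[24,0],[45,14],[47,15],[50,0]]
[[4,12],[23,7],[24,0],[45,14],[47,15],[50,0]]
[[4,12],[23,7],[24,0],[45,14],[47,15],[50,0]]
[[4,12],[18,15],[20,12],[23,7],[24,0],[45,14],[47,15],[50,0]]
[[4,12],[18,15],[20,12],[23,7],[24,0],[25,4],[33,0],[45,14],[47,15],[50,0]]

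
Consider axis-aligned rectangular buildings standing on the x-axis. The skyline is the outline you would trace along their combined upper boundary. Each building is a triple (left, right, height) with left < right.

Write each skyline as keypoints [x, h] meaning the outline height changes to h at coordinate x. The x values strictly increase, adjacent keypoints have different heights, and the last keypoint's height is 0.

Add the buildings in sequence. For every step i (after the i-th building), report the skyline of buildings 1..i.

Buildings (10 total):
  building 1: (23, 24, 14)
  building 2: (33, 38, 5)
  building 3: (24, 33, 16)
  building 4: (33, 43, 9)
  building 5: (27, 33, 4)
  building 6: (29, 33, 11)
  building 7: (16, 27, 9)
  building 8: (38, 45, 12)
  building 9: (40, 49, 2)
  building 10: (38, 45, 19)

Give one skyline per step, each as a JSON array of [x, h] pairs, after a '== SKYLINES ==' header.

== SKYLINES ==
[[23,14],[24,0]]
[[23,14],[24,0],[33,5],[38,0]]
[[23,14],[24,16],[33,5],[38,0]]
[[23,14],[24,16],[33,9],[43,0]]
[[23,14],[24,16],[33,9],[43,0]]
[[23,14],[24,16],[33,9],[43,0]]
[[16,9],[23,14],[24,16],[33,9],[43,0]]
[[16,9],[23,14],[24,16],[33,9],[38,12],[45,0]]
[[16,9],[23,14],[24,16],[33,9],[38,12],[45,2],[49,0]]
[[16,9],[23,14],[24,16],[33,9],[38,19],[45,2],[49,0]]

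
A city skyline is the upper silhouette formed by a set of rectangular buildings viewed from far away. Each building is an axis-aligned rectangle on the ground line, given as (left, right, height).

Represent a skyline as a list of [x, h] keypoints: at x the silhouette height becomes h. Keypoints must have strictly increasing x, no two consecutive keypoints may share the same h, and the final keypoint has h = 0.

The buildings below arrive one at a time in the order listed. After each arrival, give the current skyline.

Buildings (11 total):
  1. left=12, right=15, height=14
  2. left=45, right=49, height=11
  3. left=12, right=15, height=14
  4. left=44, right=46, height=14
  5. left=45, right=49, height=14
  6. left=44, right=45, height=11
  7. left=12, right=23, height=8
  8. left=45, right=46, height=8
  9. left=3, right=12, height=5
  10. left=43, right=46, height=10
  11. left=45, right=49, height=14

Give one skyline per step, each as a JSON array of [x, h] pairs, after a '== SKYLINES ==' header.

== SKYLINES ==
[[12,14],[15,0]]
[[12,14],[15,0],[45,11],[49,0]]
[[12,14],[15,0],[45,11],[49,0]]
[[12,14],[15,0],[44,14],[46,11],[49,0]]
[[12,14],[15,0],[44,14],[49,0]]
[[12,14],[15,0],[44,14],[49,0]]
[[12,14],[15,8],[23,0],[44,14],[49,0]]
[[12,14],[15,8],[23,0],[44,14],[49,0]]
[[3,5],[12,14],[15,8],[23,0],[44,14],[49,0]]
[[3,5],[12,14],[15,8],[23,0],[43,10],[44,14],[49,0]]
[[3,5],[12,14],[15,8],[23,0],[43,10],[44,14],[49,0]]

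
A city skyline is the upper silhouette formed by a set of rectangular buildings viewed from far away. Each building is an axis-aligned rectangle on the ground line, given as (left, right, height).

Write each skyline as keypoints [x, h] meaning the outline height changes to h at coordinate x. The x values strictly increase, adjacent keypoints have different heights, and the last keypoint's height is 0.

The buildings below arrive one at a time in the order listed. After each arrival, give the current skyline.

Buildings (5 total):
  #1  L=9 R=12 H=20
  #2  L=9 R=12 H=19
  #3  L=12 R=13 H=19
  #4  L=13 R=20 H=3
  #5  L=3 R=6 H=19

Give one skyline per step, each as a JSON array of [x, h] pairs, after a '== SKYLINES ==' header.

== SKYLINES ==
[[9,20],[12,0]]
[[9,20],[12,0]]
[[9,20],[12,19],[13,0]]
[[9,20],[12,19],[13,3],[20,0]]
[[3,19],[6,0],[9,20],[12,19],[13,3],[20,0]]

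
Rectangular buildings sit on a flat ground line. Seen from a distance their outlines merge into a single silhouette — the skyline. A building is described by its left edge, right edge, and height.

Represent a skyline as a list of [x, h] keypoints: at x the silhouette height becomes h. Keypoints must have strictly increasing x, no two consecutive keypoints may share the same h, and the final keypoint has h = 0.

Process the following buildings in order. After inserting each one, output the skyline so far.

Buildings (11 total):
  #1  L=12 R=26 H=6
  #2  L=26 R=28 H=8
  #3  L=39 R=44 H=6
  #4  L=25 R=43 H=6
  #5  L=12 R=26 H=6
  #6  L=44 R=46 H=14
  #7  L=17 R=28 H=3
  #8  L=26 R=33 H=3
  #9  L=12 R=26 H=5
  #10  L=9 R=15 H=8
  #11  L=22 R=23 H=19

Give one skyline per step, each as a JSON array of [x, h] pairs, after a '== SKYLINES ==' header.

== SKYLINES ==
[[12,6],[26,0]]
[[12,6],[26,8],[28,0]]
[[12,6],[26,8],[28,0],[39,6],[44,0]]
[[12,6],[26,8],[28,6],[44,0]]
[[12,6],[26,8],[28,6],[44,0]]
[[12,6],[26,8],[28,6],[44,14],[46,0]]
[[12,6],[26,8],[28,6],[44,14],[46,0]]
[[12,6],[26,8],[28,6],[44,14],[46,0]]
[[12,6],[26,8],[28,6],[44,14],[46,0]]
[[9,8],[15,6],[26,8],[28,6],[44,14],[46,0]]
[[9,8],[15,6],[22,19],[23,6],[26,8],[28,6],[44,14],[46,0]]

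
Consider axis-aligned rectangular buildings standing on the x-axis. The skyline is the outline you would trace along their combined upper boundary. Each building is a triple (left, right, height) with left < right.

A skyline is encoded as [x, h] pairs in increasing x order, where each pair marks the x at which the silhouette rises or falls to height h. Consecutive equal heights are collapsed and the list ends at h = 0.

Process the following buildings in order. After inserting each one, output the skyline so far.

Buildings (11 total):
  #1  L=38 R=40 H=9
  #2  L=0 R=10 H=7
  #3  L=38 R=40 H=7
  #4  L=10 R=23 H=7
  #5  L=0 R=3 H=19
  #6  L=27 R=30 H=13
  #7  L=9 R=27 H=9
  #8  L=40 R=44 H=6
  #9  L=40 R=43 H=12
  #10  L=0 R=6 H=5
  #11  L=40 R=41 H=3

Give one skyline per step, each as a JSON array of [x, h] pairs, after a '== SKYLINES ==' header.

== SKYLINES ==
[[38,9],[40,0]]
[[0,7],[10,0],[38,9],[40,0]]
[[0,7],[10,0],[38,9],[40,0]]
[[0,7],[23,0],[38,9],[40,0]]
[[0,19],[3,7],[23,0],[38,9],[40,0]]
[[0,19],[3,7],[23,0],[27,13],[30,0],[38,9],[40,0]]
[[0,19],[3,7],[9,9],[27,13],[30,0],[38,9],[40,0]]
[[0,19],[3,7],[9,9],[27,13],[30,0],[38,9],[40,6],[44,0]]
[[0,19],[3,7],[9,9],[27,13],[30,0],[38,9],[40,12],[43,6],[44,0]]
[[0,19],[3,7],[9,9],[27,13],[30,0],[38,9],[40,12],[43,6],[44,0]]
[[0,19],[3,7],[9,9],[27,13],[30,0],[38,9],[40,12],[43,6],[44,0]]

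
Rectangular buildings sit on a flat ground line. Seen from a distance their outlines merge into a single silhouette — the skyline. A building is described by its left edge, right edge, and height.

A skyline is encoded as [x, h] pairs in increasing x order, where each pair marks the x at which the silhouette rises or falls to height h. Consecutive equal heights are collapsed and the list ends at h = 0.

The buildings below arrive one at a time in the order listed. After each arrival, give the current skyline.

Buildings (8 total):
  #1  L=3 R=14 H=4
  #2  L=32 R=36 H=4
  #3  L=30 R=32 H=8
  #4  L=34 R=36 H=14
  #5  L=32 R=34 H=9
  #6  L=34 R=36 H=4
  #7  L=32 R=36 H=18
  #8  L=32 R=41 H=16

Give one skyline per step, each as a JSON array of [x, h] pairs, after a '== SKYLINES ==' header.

== SKYLINES ==
[[3,4],[14,0]]
[[3,4],[14,0],[32,4],[36,0]]
[[3,4],[14,0],[30,8],[32,4],[36,0]]
[[3,4],[14,0],[30,8],[32,4],[34,14],[36,0]]
[[3,4],[14,0],[30,8],[32,9],[34,14],[36,0]]
[[3,4],[14,0],[30,8],[32,9],[34,14],[36,0]]
[[3,4],[14,0],[30,8],[32,18],[36,0]]
[[3,4],[14,0],[30,8],[32,18],[36,16],[41,0]]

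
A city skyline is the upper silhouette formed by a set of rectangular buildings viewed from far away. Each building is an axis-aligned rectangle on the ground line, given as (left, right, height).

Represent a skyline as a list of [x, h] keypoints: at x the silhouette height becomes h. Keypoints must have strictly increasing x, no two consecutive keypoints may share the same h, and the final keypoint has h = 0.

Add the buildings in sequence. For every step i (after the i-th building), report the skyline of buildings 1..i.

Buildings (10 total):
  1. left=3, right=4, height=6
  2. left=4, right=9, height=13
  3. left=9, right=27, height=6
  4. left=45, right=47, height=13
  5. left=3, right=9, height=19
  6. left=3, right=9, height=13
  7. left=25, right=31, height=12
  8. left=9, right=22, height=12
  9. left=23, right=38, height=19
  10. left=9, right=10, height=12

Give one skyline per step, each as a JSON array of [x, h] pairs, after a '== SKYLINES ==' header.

== SKYLINES ==
[[3,6],[4,0]]
[[3,6],[4,13],[9,0]]
[[3,6],[4,13],[9,6],[27,0]]
[[3,6],[4,13],[9,6],[27,0],[45,13],[47,0]]
[[3,19],[9,6],[27,0],[45,13],[47,0]]
[[3,19],[9,6],[27,0],[45,13],[47,0]]
[[3,19],[9,6],[25,12],[31,0],[45,13],[47,0]]
[[3,19],[9,12],[22,6],[25,12],[31,0],[45,13],[47,0]]
[[3,19],[9,12],[22,6],[23,19],[38,0],[45,13],[47,0]]
[[3,19],[9,12],[22,6],[23,19],[38,0],[45,13],[47,0]]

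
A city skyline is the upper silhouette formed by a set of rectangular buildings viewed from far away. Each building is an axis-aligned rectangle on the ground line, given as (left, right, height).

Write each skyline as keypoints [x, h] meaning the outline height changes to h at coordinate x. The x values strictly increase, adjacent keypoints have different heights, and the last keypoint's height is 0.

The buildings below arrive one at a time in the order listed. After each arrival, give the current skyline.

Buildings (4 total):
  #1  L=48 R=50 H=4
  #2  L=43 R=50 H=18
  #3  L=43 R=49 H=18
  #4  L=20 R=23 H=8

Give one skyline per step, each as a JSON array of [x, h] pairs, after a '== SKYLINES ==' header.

== SKYLINES ==
[[48,4],[50,0]]
[[43,18],[50,0]]
[[43,18],[50,0]]
[[20,8],[23,0],[43,18],[50,0]]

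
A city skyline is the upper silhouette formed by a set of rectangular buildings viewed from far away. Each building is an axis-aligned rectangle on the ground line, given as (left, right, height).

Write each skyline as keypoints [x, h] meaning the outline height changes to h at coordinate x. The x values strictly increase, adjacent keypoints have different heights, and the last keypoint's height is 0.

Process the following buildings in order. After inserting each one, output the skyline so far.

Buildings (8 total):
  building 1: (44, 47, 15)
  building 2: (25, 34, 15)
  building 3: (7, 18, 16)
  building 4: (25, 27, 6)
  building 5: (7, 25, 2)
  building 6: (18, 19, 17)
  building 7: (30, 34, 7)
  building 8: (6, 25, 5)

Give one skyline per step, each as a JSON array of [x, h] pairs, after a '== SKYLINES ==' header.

== SKYLINES ==
[[44,15],[47,0]]
[[25,15],[34,0],[44,15],[47,0]]
[[7,16],[18,0],[25,15],[34,0],[44,15],[47,0]]
[[7,16],[18,0],[25,15],[34,0],[44,15],[47,0]]
[[7,16],[18,2],[25,15],[34,0],[44,15],[47,0]]
[[7,16],[18,17],[19,2],[25,15],[34,0],[44,15],[47,0]]
[[7,16],[18,17],[19,2],[25,15],[34,0],[44,15],[47,0]]
[[6,5],[7,16],[18,17],[19,5],[25,15],[34,0],[44,15],[47,0]]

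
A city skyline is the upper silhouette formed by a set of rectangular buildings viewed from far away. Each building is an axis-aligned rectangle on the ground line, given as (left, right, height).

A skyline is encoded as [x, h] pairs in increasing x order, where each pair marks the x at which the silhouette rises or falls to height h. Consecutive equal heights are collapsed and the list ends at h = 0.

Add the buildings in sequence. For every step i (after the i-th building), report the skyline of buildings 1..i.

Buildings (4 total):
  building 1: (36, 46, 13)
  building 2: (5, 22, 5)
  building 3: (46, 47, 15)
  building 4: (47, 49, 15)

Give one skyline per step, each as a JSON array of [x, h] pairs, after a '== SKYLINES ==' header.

== SKYLINES ==
[[36,13],[46,0]]
[[5,5],[22,0],[36,13],[46,0]]
[[5,5],[22,0],[36,13],[46,15],[47,0]]
[[5,5],[22,0],[36,13],[46,15],[49,0]]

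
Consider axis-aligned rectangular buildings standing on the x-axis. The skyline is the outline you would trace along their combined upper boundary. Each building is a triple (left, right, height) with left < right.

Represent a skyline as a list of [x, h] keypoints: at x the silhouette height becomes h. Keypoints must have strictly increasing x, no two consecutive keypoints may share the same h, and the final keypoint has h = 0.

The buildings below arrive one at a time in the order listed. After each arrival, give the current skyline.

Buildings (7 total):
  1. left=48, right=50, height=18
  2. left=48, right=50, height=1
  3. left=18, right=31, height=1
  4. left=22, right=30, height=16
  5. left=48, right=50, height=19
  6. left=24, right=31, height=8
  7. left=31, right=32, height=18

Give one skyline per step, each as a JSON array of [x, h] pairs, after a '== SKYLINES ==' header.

== SKYLINES ==
[[48,18],[50,0]]
[[48,18],[50,0]]
[[18,1],[31,0],[48,18],[50,0]]
[[18,1],[22,16],[30,1],[31,0],[48,18],[50,0]]
[[18,1],[22,16],[30,1],[31,0],[48,19],[50,0]]
[[18,1],[22,16],[30,8],[31,0],[48,19],[50,0]]
[[18,1],[22,16],[30,8],[31,18],[32,0],[48,19],[50,0]]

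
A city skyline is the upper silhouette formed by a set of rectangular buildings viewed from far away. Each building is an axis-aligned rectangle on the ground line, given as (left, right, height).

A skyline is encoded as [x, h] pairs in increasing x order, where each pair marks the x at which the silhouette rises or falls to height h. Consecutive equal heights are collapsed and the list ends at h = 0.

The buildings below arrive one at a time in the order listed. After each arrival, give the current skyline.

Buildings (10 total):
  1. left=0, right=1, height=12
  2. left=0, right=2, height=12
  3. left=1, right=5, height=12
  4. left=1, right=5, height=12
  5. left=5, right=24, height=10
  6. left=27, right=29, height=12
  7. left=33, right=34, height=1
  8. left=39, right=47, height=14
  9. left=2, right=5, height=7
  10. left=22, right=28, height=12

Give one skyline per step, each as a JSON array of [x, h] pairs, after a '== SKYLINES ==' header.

== SKYLINES ==
[[0,12],[1,0]]
[[0,12],[2,0]]
[[0,12],[5,0]]
[[0,12],[5,0]]
[[0,12],[5,10],[24,0]]
[[0,12],[5,10],[24,0],[27,12],[29,0]]
[[0,12],[5,10],[24,0],[27,12],[29,0],[33,1],[34,0]]
[[0,12],[5,10],[24,0],[27,12],[29,0],[33,1],[34,0],[39,14],[47,0]]
[[0,12],[5,10],[24,0],[27,12],[29,0],[33,1],[34,0],[39,14],[47,0]]
[[0,12],[5,10],[22,12],[29,0],[33,1],[34,0],[39,14],[47,0]]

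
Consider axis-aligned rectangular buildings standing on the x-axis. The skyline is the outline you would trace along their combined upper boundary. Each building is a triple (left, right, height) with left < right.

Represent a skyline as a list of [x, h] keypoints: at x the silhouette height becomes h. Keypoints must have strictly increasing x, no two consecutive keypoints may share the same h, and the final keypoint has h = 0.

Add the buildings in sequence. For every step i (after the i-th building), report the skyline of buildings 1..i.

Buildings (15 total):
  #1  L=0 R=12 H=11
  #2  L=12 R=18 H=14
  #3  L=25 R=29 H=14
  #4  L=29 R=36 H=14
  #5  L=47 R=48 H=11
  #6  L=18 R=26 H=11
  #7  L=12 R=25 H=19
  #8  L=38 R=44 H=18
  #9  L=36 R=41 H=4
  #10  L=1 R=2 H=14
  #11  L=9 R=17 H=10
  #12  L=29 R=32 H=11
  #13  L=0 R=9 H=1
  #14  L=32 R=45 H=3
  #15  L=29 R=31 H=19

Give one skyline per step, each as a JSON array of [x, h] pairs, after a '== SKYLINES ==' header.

== SKYLINES ==
[[0,11],[12,0]]
[[0,11],[12,14],[18,0]]
[[0,11],[12,14],[18,0],[25,14],[29,0]]
[[0,11],[12,14],[18,0],[25,14],[36,0]]
[[0,11],[12,14],[18,0],[25,14],[36,0],[47,11],[48,0]]
[[0,11],[12,14],[18,11],[25,14],[36,0],[47,11],[48,0]]
[[0,11],[12,19],[25,14],[36,0],[47,11],[48,0]]
[[0,11],[12,19],[25,14],[36,0],[38,18],[44,0],[47,11],[48,0]]
[[0,11],[12,19],[25,14],[36,4],[38,18],[44,0],[47,11],[48,0]]
[[0,11],[1,14],[2,11],[12,19],[25,14],[36,4],[38,18],[44,0],[47,11],[48,0]]
[[0,11],[1,14],[2,11],[12,19],[25,14],[36,4],[38,18],[44,0],[47,11],[48,0]]
[[0,11],[1,14],[2,11],[12,19],[25,14],[36,4],[38,18],[44,0],[47,11],[48,0]]
[[0,11],[1,14],[2,11],[12,19],[25,14],[36,4],[38,18],[44,0],[47,11],[48,0]]
[[0,11],[1,14],[2,11],[12,19],[25,14],[36,4],[38,18],[44,3],[45,0],[47,11],[48,0]]
[[0,11],[1,14],[2,11],[12,19],[25,14],[29,19],[31,14],[36,4],[38,18],[44,3],[45,0],[47,11],[48,0]]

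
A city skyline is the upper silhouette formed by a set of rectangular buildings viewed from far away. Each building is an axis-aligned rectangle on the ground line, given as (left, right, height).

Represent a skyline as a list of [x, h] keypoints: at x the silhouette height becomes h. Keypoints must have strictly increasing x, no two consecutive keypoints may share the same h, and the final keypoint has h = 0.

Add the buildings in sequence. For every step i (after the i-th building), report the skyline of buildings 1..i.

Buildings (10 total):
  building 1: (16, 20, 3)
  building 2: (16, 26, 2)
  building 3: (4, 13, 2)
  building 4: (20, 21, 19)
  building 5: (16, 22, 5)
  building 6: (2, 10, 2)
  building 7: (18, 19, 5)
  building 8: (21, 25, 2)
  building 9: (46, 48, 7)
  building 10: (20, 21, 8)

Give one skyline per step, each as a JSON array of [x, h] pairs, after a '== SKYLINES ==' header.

== SKYLINES ==
[[16,3],[20,0]]
[[16,3],[20,2],[26,0]]
[[4,2],[13,0],[16,3],[20,2],[26,0]]
[[4,2],[13,0],[16,3],[20,19],[21,2],[26,0]]
[[4,2],[13,0],[16,5],[20,19],[21,5],[22,2],[26,0]]
[[2,2],[13,0],[16,5],[20,19],[21,5],[22,2],[26,0]]
[[2,2],[13,0],[16,5],[20,19],[21,5],[22,2],[26,0]]
[[2,2],[13,0],[16,5],[20,19],[21,5],[22,2],[26,0]]
[[2,2],[13,0],[16,5],[20,19],[21,5],[22,2],[26,0],[46,7],[48,0]]
[[2,2],[13,0],[16,5],[20,19],[21,5],[22,2],[26,0],[46,7],[48,0]]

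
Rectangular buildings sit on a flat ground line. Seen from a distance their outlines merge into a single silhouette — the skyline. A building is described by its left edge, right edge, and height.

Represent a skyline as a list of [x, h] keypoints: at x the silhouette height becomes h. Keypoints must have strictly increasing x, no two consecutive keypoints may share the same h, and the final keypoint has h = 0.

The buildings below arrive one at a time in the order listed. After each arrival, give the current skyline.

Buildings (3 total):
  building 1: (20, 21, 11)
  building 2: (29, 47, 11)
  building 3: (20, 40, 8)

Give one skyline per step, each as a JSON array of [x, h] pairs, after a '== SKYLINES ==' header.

== SKYLINES ==
[[20,11],[21,0]]
[[20,11],[21,0],[29,11],[47,0]]
[[20,11],[21,8],[29,11],[47,0]]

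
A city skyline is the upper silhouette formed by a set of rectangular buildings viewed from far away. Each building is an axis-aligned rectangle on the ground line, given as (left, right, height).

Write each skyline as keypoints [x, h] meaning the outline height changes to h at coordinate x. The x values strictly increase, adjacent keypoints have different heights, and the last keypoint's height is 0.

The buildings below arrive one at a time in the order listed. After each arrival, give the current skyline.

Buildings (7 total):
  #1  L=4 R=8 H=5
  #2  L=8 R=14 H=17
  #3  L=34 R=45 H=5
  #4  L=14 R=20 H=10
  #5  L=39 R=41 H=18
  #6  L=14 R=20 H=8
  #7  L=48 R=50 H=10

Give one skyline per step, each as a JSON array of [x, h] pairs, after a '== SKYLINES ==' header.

== SKYLINES ==
[[4,5],[8,0]]
[[4,5],[8,17],[14,0]]
[[4,5],[8,17],[14,0],[34,5],[45,0]]
[[4,5],[8,17],[14,10],[20,0],[34,5],[45,0]]
[[4,5],[8,17],[14,10],[20,0],[34,5],[39,18],[41,5],[45,0]]
[[4,5],[8,17],[14,10],[20,0],[34,5],[39,18],[41,5],[45,0]]
[[4,5],[8,17],[14,10],[20,0],[34,5],[39,18],[41,5],[45,0],[48,10],[50,0]]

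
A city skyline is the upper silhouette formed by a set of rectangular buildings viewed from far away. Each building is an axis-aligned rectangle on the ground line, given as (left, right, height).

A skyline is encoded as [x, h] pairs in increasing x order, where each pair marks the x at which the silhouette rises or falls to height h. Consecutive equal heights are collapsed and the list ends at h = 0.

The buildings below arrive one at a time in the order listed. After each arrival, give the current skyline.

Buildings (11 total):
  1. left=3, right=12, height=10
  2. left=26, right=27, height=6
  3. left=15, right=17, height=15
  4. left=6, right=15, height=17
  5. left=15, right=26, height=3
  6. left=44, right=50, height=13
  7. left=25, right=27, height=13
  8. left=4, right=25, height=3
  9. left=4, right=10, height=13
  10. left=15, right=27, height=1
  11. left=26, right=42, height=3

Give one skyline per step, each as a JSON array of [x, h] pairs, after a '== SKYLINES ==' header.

== SKYLINES ==
[[3,10],[12,0]]
[[3,10],[12,0],[26,6],[27,0]]
[[3,10],[12,0],[15,15],[17,0],[26,6],[27,0]]
[[3,10],[6,17],[15,15],[17,0],[26,6],[27,0]]
[[3,10],[6,17],[15,15],[17,3],[26,6],[27,0]]
[[3,10],[6,17],[15,15],[17,3],[26,6],[27,0],[44,13],[50,0]]
[[3,10],[6,17],[15,15],[17,3],[25,13],[27,0],[44,13],[50,0]]
[[3,10],[6,17],[15,15],[17,3],[25,13],[27,0],[44,13],[50,0]]
[[3,10],[4,13],[6,17],[15,15],[17,3],[25,13],[27,0],[44,13],[50,0]]
[[3,10],[4,13],[6,17],[15,15],[17,3],[25,13],[27,0],[44,13],[50,0]]
[[3,10],[4,13],[6,17],[15,15],[17,3],[25,13],[27,3],[42,0],[44,13],[50,0]]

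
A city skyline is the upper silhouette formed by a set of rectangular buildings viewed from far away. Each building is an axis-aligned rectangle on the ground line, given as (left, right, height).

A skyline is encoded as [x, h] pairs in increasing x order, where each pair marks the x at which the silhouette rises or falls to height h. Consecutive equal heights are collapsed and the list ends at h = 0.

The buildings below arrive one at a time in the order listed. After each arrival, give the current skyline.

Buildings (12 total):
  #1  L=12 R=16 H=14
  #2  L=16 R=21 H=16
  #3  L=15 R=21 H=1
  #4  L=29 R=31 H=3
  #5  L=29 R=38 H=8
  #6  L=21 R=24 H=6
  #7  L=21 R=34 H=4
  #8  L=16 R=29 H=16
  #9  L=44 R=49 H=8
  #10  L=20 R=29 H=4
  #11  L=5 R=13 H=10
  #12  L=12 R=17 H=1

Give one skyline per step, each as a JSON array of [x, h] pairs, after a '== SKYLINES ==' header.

== SKYLINES ==
[[12,14],[16,0]]
[[12,14],[16,16],[21,0]]
[[12,14],[16,16],[21,0]]
[[12,14],[16,16],[21,0],[29,3],[31,0]]
[[12,14],[16,16],[21,0],[29,8],[38,0]]
[[12,14],[16,16],[21,6],[24,0],[29,8],[38,0]]
[[12,14],[16,16],[21,6],[24,4],[29,8],[38,0]]
[[12,14],[16,16],[29,8],[38,0]]
[[12,14],[16,16],[29,8],[38,0],[44,8],[49,0]]
[[12,14],[16,16],[29,8],[38,0],[44,8],[49,0]]
[[5,10],[12,14],[16,16],[29,8],[38,0],[44,8],[49,0]]
[[5,10],[12,14],[16,16],[29,8],[38,0],[44,8],[49,0]]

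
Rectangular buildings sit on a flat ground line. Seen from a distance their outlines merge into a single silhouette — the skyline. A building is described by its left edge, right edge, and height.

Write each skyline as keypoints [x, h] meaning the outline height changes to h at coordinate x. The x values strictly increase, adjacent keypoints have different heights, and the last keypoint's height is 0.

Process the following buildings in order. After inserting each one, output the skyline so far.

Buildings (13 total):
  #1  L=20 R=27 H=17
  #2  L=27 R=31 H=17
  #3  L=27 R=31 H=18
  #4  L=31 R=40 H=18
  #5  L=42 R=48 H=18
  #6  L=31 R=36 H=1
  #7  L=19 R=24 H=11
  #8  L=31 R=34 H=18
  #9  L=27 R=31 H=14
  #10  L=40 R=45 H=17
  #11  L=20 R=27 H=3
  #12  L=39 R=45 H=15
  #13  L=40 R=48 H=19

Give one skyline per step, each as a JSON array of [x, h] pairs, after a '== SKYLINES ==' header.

== SKYLINES ==
[[20,17],[27,0]]
[[20,17],[31,0]]
[[20,17],[27,18],[31,0]]
[[20,17],[27,18],[40,0]]
[[20,17],[27,18],[40,0],[42,18],[48,0]]
[[20,17],[27,18],[40,0],[42,18],[48,0]]
[[19,11],[20,17],[27,18],[40,0],[42,18],[48,0]]
[[19,11],[20,17],[27,18],[40,0],[42,18],[48,0]]
[[19,11],[20,17],[27,18],[40,0],[42,18],[48,0]]
[[19,11],[20,17],[27,18],[40,17],[42,18],[48,0]]
[[19,11],[20,17],[27,18],[40,17],[42,18],[48,0]]
[[19,11],[20,17],[27,18],[40,17],[42,18],[48,0]]
[[19,11],[20,17],[27,18],[40,19],[48,0]]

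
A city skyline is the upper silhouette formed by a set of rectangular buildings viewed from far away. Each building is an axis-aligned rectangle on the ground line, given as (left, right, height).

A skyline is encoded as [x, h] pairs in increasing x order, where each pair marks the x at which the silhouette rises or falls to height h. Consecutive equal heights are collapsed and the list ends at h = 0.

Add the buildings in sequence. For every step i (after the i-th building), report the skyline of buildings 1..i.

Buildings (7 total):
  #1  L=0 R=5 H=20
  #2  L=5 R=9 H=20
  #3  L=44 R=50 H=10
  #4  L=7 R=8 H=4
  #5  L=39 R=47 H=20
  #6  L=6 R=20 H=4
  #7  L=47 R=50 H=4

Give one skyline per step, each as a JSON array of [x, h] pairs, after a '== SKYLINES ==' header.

== SKYLINES ==
[[0,20],[5,0]]
[[0,20],[9,0]]
[[0,20],[9,0],[44,10],[50,0]]
[[0,20],[9,0],[44,10],[50,0]]
[[0,20],[9,0],[39,20],[47,10],[50,0]]
[[0,20],[9,4],[20,0],[39,20],[47,10],[50,0]]
[[0,20],[9,4],[20,0],[39,20],[47,10],[50,0]]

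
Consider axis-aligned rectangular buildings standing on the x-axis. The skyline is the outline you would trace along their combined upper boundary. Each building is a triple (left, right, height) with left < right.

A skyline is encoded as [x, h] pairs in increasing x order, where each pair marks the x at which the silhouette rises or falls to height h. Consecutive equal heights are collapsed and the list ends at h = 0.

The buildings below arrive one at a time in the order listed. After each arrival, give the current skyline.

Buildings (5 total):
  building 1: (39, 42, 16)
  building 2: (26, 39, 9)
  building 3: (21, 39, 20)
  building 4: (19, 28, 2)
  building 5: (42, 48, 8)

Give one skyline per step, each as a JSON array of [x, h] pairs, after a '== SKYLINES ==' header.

== SKYLINES ==
[[39,16],[42,0]]
[[26,9],[39,16],[42,0]]
[[21,20],[39,16],[42,0]]
[[19,2],[21,20],[39,16],[42,0]]
[[19,2],[21,20],[39,16],[42,8],[48,0]]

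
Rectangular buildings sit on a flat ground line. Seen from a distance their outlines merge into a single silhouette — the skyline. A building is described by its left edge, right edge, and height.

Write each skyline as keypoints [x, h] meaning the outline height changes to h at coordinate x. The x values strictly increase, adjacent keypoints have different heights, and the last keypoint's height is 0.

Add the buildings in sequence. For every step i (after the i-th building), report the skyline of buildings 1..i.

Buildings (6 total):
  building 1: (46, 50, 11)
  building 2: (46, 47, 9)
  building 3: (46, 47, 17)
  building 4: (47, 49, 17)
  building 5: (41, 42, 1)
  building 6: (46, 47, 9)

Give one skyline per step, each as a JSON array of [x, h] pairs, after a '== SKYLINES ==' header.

== SKYLINES ==
[[46,11],[50,0]]
[[46,11],[50,0]]
[[46,17],[47,11],[50,0]]
[[46,17],[49,11],[50,0]]
[[41,1],[42,0],[46,17],[49,11],[50,0]]
[[41,1],[42,0],[46,17],[49,11],[50,0]]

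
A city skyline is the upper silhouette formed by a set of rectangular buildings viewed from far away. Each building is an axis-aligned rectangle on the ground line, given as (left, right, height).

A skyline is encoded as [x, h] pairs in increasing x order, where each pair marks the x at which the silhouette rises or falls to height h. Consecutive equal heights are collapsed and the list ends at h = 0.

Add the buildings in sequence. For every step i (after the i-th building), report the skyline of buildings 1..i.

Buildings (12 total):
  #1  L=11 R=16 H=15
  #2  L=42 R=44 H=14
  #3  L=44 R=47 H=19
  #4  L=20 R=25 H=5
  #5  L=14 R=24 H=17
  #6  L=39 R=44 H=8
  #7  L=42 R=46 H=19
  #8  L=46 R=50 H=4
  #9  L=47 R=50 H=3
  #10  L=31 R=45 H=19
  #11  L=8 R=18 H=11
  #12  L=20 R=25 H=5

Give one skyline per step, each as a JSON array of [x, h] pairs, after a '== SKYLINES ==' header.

== SKYLINES ==
[[11,15],[16,0]]
[[11,15],[16,0],[42,14],[44,0]]
[[11,15],[16,0],[42,14],[44,19],[47,0]]
[[11,15],[16,0],[20,5],[25,0],[42,14],[44,19],[47,0]]
[[11,15],[14,17],[24,5],[25,0],[42,14],[44,19],[47,0]]
[[11,15],[14,17],[24,5],[25,0],[39,8],[42,14],[44,19],[47,0]]
[[11,15],[14,17],[24,5],[25,0],[39,8],[42,19],[47,0]]
[[11,15],[14,17],[24,5],[25,0],[39,8],[42,19],[47,4],[50,0]]
[[11,15],[14,17],[24,5],[25,0],[39,8],[42,19],[47,4],[50,0]]
[[11,15],[14,17],[24,5],[25,0],[31,19],[47,4],[50,0]]
[[8,11],[11,15],[14,17],[24,5],[25,0],[31,19],[47,4],[50,0]]
[[8,11],[11,15],[14,17],[24,5],[25,0],[31,19],[47,4],[50,0]]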